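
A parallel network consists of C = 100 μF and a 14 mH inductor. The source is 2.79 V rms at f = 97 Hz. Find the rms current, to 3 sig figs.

ω = 2πf = 609.5 rad/s
X_L = ωL = 8.53 Ω
X_C = 1/(ωC) = 16.4 Ω
Parallel: admittances add. Y = 1/(jωL) + jωC
Y = (0 − j0.0563) S
|Y| = 0.0563 S → |Z| = 1/|Y| = 17.8 Ω, ∠Z = −∠Y = 90.0°
I = V/|Z| = 2.79/17.8 = 157 mA

157 mA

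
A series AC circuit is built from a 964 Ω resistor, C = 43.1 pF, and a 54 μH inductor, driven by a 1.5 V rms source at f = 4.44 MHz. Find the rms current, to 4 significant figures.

1.275 mA

ω = 2πf = 2.79e+07 rad/s
X_L = ωL = 1506 Ω
X_C = 1/(ωC) = 831.7 Ω
Net reactance X = X_L − X_C = 674.8 Ω
Z = 964.0 + j674.8 Ω
|Z| = √(964.0² + 674.8²) = 1177 Ω
I = V/|Z| = 1.5/1177 = 1.275 mA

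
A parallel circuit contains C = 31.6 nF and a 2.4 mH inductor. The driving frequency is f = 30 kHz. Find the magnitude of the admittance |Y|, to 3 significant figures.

3.75 mS

ω = 2πf = 188500 rad/s
X_L = ωL = 452 Ω
X_C = 1/(ωC) = 168 Ω
Parallel: admittances add. Y = 1/(jωL) + jωC
Y = (0 + j0.00375) S
|Y| = 0.00375 S → |Z| = 1/|Y| = 267 Ω, ∠Z = −∠Y = -90.0°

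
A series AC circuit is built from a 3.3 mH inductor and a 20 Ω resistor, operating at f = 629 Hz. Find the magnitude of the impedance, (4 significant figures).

23.88 Ω

ω = 2πf = 3952 rad/s
X_L = ωL = 13.04 Ω
Z = 20.00 + j13.04 Ω
|Z| = √(20.00² + 13.04²) = 23.88 Ω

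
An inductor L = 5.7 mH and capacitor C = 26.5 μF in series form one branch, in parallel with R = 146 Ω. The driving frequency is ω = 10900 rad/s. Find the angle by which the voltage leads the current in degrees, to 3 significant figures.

68.1°

X_L = ωL = 62.1 Ω
X_C = 1/(ωC) = 3.46 Ω
Branch 1: Z₁ = R = 146 Ω
Branch 2 (series LC): Z₂ = j(X_L − X_C) = j58.7 Ω
Parallel: Z = Z₁Z₂/(Z₁+Z₂), |Z| = 54.4 Ω, ∠Z = 68.1°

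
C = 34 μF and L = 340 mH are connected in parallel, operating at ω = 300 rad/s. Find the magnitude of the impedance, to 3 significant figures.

X_L = ωL = 102 Ω
X_C = 1/(ωC) = 98.0 Ω
Parallel: admittances add. Y = 1/(jωL) + jωC
Y = (0 + j0.000396) S
|Y| = 0.000396 S → |Z| = 1/|Y| = 2520 Ω, ∠Z = −∠Y = -90.0°

2520 Ω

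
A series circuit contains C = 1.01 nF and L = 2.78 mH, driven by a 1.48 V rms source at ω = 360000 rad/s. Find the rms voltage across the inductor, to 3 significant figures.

0.847 V

X_L = ωL = 1000 Ω
X_C = 1/(ωC) = 2750 Ω
Net reactance X = X_L − X_C = -1750 Ω
Z = − j1750 Ω
|Z| = √(0² + 1750²) = 1750 Ω
I = V/|Z| = 846 μA
V_L = I·|Z_L| = 0.000846 × 1000 = 0.847 V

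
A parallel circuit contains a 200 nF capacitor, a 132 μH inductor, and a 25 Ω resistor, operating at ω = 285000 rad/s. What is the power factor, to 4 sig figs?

0.7960

X_L = ωL = 37.62 Ω
X_C = 1/(ωC) = 17.54 Ω
Parallel: admittances add. Y = 1/R + 1/(jωL) + jωC
Y = (0.04000 + j0.03042) S
|Y| = 0.05025 S → |Z| = 1/|Y| = 19.90 Ω, ∠Z = −∠Y = -37.25°
cos φ = cos(-37.25°) = 0.7960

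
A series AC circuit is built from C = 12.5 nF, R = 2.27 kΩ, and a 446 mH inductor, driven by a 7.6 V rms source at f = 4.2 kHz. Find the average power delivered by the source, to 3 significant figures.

ω = 2πf = 26390 rad/s
X_L = ωL = 11800 Ω
X_C = 1/(ωC) = 3030 Ω
Net reactance X = X_L − X_C = 8740 Ω
Z = 2270 + j8740 Ω
|Z| = √(2270² + 8740²) = 9030 Ω
∠Z = arctan(8740/2270) = 75.4°
I = V/|Z| = 842 μA
P = VI cos φ = 7.6 × 0.000842 × cos(75.4°) = 1.61 mW

1.61 mW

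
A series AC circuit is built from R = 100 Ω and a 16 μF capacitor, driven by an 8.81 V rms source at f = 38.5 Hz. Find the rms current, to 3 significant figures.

31.8 mA

ω = 2πf = 241.9 rad/s
X_C = 1/(ωC) = 258 Ω
Z = 100 − j258 Ω
|Z| = √(100² + 258²) = 277 Ω
I = V/|Z| = 8.81/277 = 31.8 mA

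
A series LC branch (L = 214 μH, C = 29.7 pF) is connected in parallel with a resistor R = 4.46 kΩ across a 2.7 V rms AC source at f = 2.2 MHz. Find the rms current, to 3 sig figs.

5.20 mA

ω = 2πf = 1.382e+07 rad/s
X_L = ωL = 2960 Ω
X_C = 1/(ωC) = 2440 Ω
Branch 1: Z₁ = R = 4460 Ω
Branch 2 (series LC): Z₂ = j(X_L − X_C) = j522 Ω
Parallel: Z = Z₁Z₂/(Z₁+Z₂), |Z| = 519 Ω, ∠Z = 83.3°
I = V/|Z| = 2.7/519 = 5.20 mA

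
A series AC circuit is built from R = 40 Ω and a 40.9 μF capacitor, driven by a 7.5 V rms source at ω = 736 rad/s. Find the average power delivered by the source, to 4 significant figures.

X_C = 1/(ωC) = 33.22 Ω
Z = 40.00 − j33.22 Ω
|Z| = √(40.00² + 33.22²) = 52.00 Ω
∠Z = arctan(-33.22/40.00) = -39.71°
I = V/|Z| = 144.2 mA
P = VI cos φ = 7.5 × 0.1442 × cos(-39.71°) = 832.2 mW

832.2 mW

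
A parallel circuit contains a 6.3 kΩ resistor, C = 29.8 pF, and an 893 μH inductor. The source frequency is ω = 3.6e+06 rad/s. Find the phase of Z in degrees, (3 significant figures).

52.1°

X_L = ωL = 3210 Ω
X_C = 1/(ωC) = 9320 Ω
Parallel: admittances add. Y = 1/R + 1/(jωL) + jωC
Y = (0.000159 − j0.000204) S
|Y| = 0.000258 S → |Z| = 1/|Y| = 3870 Ω, ∠Z = −∠Y = 52.1°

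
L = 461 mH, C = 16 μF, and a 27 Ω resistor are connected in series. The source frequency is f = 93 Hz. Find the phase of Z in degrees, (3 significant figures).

80.6°

ω = 2πf = 584.3 rad/s
X_L = ωL = 269 Ω
X_C = 1/(ωC) = 107 Ω
Net reactance X = X_L − X_C = 162 Ω
Z = 27.0 + j162 Ω
|Z| = √(27.0² + 162²) = 165 Ω
∠Z = arctan(162/27.0) = 80.6°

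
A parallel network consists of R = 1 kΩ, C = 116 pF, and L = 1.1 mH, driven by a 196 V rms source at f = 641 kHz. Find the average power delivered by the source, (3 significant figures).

ω = 2πf = 4.028e+06 rad/s
X_L = ωL = 4430 Ω
X_C = 1/(ωC) = 2140 Ω
Parallel: admittances add. Y = 1/R + 1/(jωL) + jωC
Y = (0.00100 + j0.000241) S
|Y| = 0.00103 S → |Z| = 1/|Y| = 972 Ω, ∠Z = −∠Y = -13.6°
I = V/|Z| = 202 mA
P = VI cos φ = 196 × 0.202 × cos(-13.6°) = 38.4 W

38.4 W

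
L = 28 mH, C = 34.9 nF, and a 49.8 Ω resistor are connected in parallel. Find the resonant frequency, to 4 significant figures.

ω₀ = 1/√(LC) = 1/√(0.028 × 3.49e-08) = 31990 rad/s
f₀ = ω₀/(2π) = 5.091 kHz

5.091 kHz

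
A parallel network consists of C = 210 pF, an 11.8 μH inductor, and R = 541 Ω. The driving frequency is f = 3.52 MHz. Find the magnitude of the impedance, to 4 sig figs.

495.2 Ω

ω = 2πf = 2.212e+07 rad/s
X_L = ωL = 261.0 Ω
X_C = 1/(ωC) = 215.3 Ω
Parallel: admittances add. Y = 1/R + 1/(jωL) + jωC
Y = (0.001848 + j0.0008128) S
|Y| = 0.002019 S → |Z| = 1/|Y| = 495.2 Ω, ∠Z = −∠Y = -23.74°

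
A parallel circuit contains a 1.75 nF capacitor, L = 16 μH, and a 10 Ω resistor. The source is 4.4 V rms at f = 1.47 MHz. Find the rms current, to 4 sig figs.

441.9 mA

ω = 2πf = 9.236e+06 rad/s
X_L = ωL = 147.8 Ω
X_C = 1/(ωC) = 61.87 Ω
Parallel: admittances add. Y = 1/R + 1/(jωL) + jωC
Y = (0.1000 + j0.009397) S
|Y| = 0.1004 S → |Z| = 1/|Y| = 9.956 Ω, ∠Z = −∠Y = -5.368°
I = V/|Z| = 4.4/9.956 = 441.9 mA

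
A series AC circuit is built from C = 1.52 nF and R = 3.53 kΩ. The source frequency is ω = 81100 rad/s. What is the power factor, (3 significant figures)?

X_C = 1/(ωC) = 8110 Ω
Z = 3530 − j8110 Ω
|Z| = √(3530² + 8110²) = 8850 Ω
∠Z = arctan(-8110/3530) = -66.5°
cos φ = cos(-66.5°) = 0.399

0.399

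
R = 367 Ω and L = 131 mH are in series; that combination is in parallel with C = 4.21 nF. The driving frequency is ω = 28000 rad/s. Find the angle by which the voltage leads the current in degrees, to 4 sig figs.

X_L = ωL = 3668 Ω
X_C = 1/(ωC) = 8483 Ω
Branch 1 (R+jX_L): Z₁ = 367.0 + j3668 Ω, |Z₁| = 3686 Ω
Branch 2 (−jX_C): Z₂ = −j8483 Ω
Parallel: Z = Z₁Z₂/(Z₁+Z₂), |Z| = 6476 Ω, ∠Z = 79.93°

79.93°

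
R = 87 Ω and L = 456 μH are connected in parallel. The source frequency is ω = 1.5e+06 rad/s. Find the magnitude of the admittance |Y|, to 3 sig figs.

11.6 mS

X_L = ωL = 684 Ω
Parallel: admittances add. Y = 1/R + 1/(jωL)
Y = (0.0115 − j0.00146) S
|Y| = 0.0116 S → |Z| = 1/|Y| = 86.3 Ω, ∠Z = −∠Y = 7.25°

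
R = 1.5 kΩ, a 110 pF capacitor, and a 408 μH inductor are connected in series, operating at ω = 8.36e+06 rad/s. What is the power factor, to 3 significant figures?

0.542

X_L = ωL = 3410 Ω
X_C = 1/(ωC) = 1090 Ω
Net reactance X = X_L − X_C = 2320 Ω
Z = 1500 + j2320 Ω
|Z| = √(1500² + 2320²) = 2770 Ω
∠Z = arctan(2320/1500) = 57.2°
cos φ = cos(57.2°) = 0.542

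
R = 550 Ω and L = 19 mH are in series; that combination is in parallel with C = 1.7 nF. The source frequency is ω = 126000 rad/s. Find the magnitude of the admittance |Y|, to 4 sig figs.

204.1 μS

X_L = ωL = 2394 Ω
X_C = 1/(ωC) = 4669 Ω
Branch 1 (R+jX_L): Z₁ = 550.0 + j2394 Ω, |Z₁| = 2456 Ω
Branch 2 (−jX_C): Z₂ = −j4669 Ω
Parallel: Z = Z₁Z₂/(Z₁+Z₂), |Z| = 4901 Ω, ∠Z = 63.47°
|Y| = 1/|Z| = 204.1 μS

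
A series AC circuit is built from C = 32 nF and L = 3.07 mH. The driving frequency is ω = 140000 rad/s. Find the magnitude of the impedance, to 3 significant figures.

207 Ω

X_L = ωL = 430 Ω
X_C = 1/(ωC) = 223 Ω
Net reactance X = X_L − X_C = 207 Ω
Z = j207 Ω
|Z| = √(0² + 207²) = 207 Ω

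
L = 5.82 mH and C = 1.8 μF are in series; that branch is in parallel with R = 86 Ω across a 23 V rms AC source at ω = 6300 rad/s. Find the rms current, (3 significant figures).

X_L = ωL = 36.7 Ω
X_C = 1/(ωC) = 88.2 Ω
Branch 1: Z₁ = R = 86.0 Ω
Branch 2 (series LC): Z₂ = j(X_L − X_C) = −j51.5 Ω
Parallel: Z = Z₁Z₂/(Z₁+Z₂), |Z| = 44.2 Ω, ∠Z = -59.1°
I = V/|Z| = 23/44.2 = 520 mA

520 mA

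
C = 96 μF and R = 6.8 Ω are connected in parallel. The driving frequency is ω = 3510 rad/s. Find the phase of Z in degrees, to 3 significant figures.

-66.4°

X_C = 1/(ωC) = 2.97 Ω
Parallel: admittances add. Y = 1/R + jωC
Y = (0.147 + j0.337) S
|Y| = 0.368 S → |Z| = 1/|Y| = 2.72 Ω, ∠Z = −∠Y = -66.4°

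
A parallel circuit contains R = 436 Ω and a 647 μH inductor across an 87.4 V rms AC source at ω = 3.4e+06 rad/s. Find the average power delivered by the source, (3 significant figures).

17.5 W

X_L = ωL = 2200 Ω
Parallel: admittances add. Y = 1/R + 1/(jωL)
Y = (0.00229 − j0.000455) S
|Y| = 0.00234 S → |Z| = 1/|Y| = 428 Ω, ∠Z = −∠Y = 11.2°
I = V/|Z| = 204 mA
P = VI cos φ = 87.4 × 0.204 × cos(11.2°) = 17.5 W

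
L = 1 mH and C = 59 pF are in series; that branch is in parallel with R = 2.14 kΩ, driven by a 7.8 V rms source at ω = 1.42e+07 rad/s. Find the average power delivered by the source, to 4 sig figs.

28.43 mW

X_L = ωL = 14200 Ω
X_C = 1/(ωC) = 1194 Ω
Branch 1: Z₁ = R = 2140 Ω
Branch 2 (series LC): Z₂ = j(X_L − X_C) = j13010 Ω
Parallel: Z = Z₁Z₂/(Z₁+Z₂), |Z| = 2112 Ω, ∠Z = 9.343°
I = V/|Z| = 3.694 mA
P = VI cos φ = 7.8 × 0.003694 × cos(9.343°) = 28.43 mW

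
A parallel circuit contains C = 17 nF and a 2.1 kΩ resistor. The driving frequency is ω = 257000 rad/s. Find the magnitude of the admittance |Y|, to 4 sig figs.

4.395 mS

X_C = 1/(ωC) = 228.9 Ω
Parallel: admittances add. Y = 1/R + jωC
Y = (0.0004762 + j0.004369) S
|Y| = 0.004395 S → |Z| = 1/|Y| = 227.5 Ω, ∠Z = −∠Y = -83.78°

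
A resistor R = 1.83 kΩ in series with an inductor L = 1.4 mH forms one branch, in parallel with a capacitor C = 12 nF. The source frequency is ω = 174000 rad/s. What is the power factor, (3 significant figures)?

0.257

X_L = ωL = 244 Ω
X_C = 1/(ωC) = 479 Ω
Branch 1 (R+jX_L): Z₁ = 1830 + j244 Ω, |Z₁| = 1850 Ω
Branch 2 (−jX_C): Z₂ = −j479 Ω
Parallel: Z = Z₁Z₂/(Z₁+Z₂), |Z| = 479 Ω, ∠Z = -75.1°
cos φ = cos(-75.1°) = 0.257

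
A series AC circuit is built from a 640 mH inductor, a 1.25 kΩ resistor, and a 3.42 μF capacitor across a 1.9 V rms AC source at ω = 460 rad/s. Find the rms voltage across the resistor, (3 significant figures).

X_L = ωL = 294 Ω
X_C = 1/(ωC) = 636 Ω
Net reactance X = X_L − X_C = -341 Ω
Z = 1250 − j341 Ω
|Z| = √(1250² + 341²) = 1300 Ω
I = V/|Z| = 1.47 mA
V_R = I·|Z_R| = 0.00147 × 1250 = 1.83 V

1.83 V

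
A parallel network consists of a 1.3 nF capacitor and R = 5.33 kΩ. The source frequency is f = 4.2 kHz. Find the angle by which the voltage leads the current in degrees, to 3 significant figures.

ω = 2πf = 26390 rad/s
X_C = 1/(ωC) = 29100 Ω
Parallel: admittances add. Y = 1/R + jωC
Y = (0.000188 + j3.43e-05) S
|Y| = 0.000191 S → |Z| = 1/|Y| = 5240 Ω, ∠Z = −∠Y = -10.4°

-10.4°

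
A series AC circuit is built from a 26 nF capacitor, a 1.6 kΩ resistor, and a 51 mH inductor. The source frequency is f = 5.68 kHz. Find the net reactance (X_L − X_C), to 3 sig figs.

742 Ω

ω = 2πf = 35690 rad/s
X_L = ωL = 1820 Ω
X_C = 1/(ωC) = 1080 Ω
X = 1820 − 1080 = 742 Ω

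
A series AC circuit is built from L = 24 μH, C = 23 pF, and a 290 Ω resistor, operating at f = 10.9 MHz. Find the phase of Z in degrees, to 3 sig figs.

74.0°

ω = 2πf = 6.849e+07 rad/s
X_L = ωL = 1640 Ω
X_C = 1/(ωC) = 635 Ω
Net reactance X = X_L − X_C = 1010 Ω
Z = 290 + j1010 Ω
|Z| = √(290² + 1010²) = 1050 Ω
∠Z = arctan(1010/290) = 74.0°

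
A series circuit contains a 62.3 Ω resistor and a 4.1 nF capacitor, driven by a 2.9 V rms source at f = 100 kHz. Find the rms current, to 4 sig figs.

7.376 mA

ω = 2πf = 628300 rad/s
X_C = 1/(ωC) = 388.2 Ω
Z = 62.30 − j388.2 Ω
|Z| = √(62.30² + 388.2²) = 393.2 Ω
I = V/|Z| = 2.9/393.2 = 7.376 mA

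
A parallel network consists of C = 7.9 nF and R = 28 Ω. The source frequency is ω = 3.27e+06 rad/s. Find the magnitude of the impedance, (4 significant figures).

X_C = 1/(ωC) = 38.71 Ω
Parallel: admittances add. Y = 1/R + jωC
Y = (0.03571 + j0.02583) S
|Y| = 0.04408 S → |Z| = 1/|Y| = 22.69 Ω, ∠Z = −∠Y = -35.88°

22.69 Ω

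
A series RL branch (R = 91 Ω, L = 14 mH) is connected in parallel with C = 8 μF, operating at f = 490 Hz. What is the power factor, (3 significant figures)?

0.403

ω = 2πf = 3079 rad/s
X_L = ωL = 43.1 Ω
X_C = 1/(ωC) = 40.6 Ω
Branch 1 (R+jX_L): Z₁ = 91.0 + j43.1 Ω, |Z₁| = 101 Ω
Branch 2 (−jX_C): Z₂ = −j40.6 Ω
Parallel: Z = Z₁Z₂/(Z₁+Z₂), |Z| = 44.9 Ω, ∠Z = -66.2°
cos φ = cos(-66.2°) = 0.403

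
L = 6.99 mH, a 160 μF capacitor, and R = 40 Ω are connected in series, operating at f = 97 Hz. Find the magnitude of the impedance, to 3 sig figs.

ω = 2πf = 609.5 rad/s
X_L = ωL = 4.26 Ω
X_C = 1/(ωC) = 10.3 Ω
Net reactance X = X_L − X_C = -5.99 Ω
Z = 40.0 − j5.99 Ω
|Z| = √(40.0² + 5.99²) = 40.4 Ω

40.4 Ω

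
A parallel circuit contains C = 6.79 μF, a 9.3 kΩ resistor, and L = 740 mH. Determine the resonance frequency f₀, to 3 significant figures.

71.0 Hz

ω₀ = 1/√(LC) = 1/√(0.74 × 6.79e-06) = 446.1 rad/s
f₀ = ω₀/(2π) = 71.0 Hz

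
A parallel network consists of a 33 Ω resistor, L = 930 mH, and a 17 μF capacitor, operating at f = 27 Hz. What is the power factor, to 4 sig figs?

0.9936

ω = 2πf = 169.6 rad/s
X_L = ωL = 157.8 Ω
X_C = 1/(ωC) = 346.7 Ω
Parallel: admittances add. Y = 1/R + 1/(jωL) + jωC
Y = (0.03030 − j0.003454) S
|Y| = 0.03050 S → |Z| = 1/|Y| = 32.79 Ω, ∠Z = −∠Y = 6.503°
cos φ = cos(6.503°) = 0.9936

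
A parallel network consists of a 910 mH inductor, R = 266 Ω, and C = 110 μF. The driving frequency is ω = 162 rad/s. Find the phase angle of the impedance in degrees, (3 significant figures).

X_L = ωL = 147 Ω
X_C = 1/(ωC) = 56.1 Ω
Parallel: admittances add. Y = 1/R + 1/(jωL) + jωC
Y = (0.00376 + j0.0110) S
|Y| = 0.0117 S → |Z| = 1/|Y| = 85.8 Ω, ∠Z = −∠Y = -71.2°

-71.2°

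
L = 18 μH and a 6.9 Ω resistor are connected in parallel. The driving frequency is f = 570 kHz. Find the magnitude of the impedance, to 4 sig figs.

6.861 Ω

ω = 2πf = 3.581e+06 rad/s
X_L = ωL = 64.47 Ω
Parallel: admittances add. Y = 1/R + 1/(jωL)
Y = (0.1449 − j0.01551) S
|Y| = 0.1458 S → |Z| = 1/|Y| = 6.861 Ω, ∠Z = −∠Y = 6.109°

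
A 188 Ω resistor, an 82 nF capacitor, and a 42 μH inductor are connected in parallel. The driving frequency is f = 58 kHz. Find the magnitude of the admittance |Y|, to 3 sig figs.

35.8 mS

ω = 2πf = 364400 rad/s
X_L = ωL = 15.3 Ω
X_C = 1/(ωC) = 33.5 Ω
Parallel: admittances add. Y = 1/R + 1/(jωL) + jωC
Y = (0.00532 − j0.0355) S
|Y| = 0.0358 S → |Z| = 1/|Y| = 27.9 Ω, ∠Z = −∠Y = 81.5°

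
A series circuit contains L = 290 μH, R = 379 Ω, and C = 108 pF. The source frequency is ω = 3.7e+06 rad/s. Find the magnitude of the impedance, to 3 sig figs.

1480 Ω

X_L = ωL = 1070 Ω
X_C = 1/(ωC) = 2500 Ω
Net reactance X = X_L − X_C = -1430 Ω
Z = 379 − j1430 Ω
|Z| = √(379² + 1430²) = 1480 Ω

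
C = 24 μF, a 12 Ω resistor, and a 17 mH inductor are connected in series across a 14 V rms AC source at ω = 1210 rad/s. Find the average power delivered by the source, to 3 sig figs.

X_L = ωL = 20.6 Ω
X_C = 1/(ωC) = 34.4 Ω
Net reactance X = X_L − X_C = -13.9 Ω
Z = 12.0 − j13.9 Ω
|Z| = √(12.0² + 13.9²) = 18.3 Ω
∠Z = arctan(-13.9/12.0) = -49.1°
I = V/|Z| = 763 mA
P = VI cos φ = 14 × 0.763 × cos(-49.1°) = 6.99 W

6.99 W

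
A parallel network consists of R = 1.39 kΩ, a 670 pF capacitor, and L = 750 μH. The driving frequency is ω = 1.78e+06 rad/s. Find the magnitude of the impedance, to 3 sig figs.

1180 Ω

X_L = ωL = 1340 Ω
X_C = 1/(ωC) = 839 Ω
Parallel: admittances add. Y = 1/R + 1/(jωL) + jωC
Y = (0.000719 + j0.000444) S
|Y| = 0.000845 S → |Z| = 1/|Y| = 1180 Ω, ∠Z = −∠Y = -31.7°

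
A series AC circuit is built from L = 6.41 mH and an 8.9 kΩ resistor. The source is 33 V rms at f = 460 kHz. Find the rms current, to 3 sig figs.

ω = 2πf = 2.89e+06 rad/s
X_L = ωL = 18500 Ω
Z = 8900 + j18500 Ω
|Z| = √(8900² + 18500²) = 20600 Ω
I = V/|Z| = 33/20600 = 1.61 mA

1.61 mA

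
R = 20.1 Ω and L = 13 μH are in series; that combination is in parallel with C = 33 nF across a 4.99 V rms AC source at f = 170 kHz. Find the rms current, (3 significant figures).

178 mA

ω = 2πf = 1.068e+06 rad/s
X_L = ωL = 13.9 Ω
X_C = 1/(ωC) = 28.4 Ω
Branch 1 (R+jX_L): Z₁ = 20.1 + j13.9 Ω, |Z₁| = 24.4 Ω
Branch 2 (−jX_C): Z₂ = −j28.4 Ω
Parallel: Z = Z₁Z₂/(Z₁+Z₂), |Z| = 28.0 Ω, ∠Z = -19.6°
I = V/|Z| = 4.99/28.0 = 178 mA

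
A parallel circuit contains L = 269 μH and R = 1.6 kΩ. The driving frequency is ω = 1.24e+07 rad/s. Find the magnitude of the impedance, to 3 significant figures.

X_L = ωL = 3340 Ω
Parallel: admittances add. Y = 1/R + 1/(jωL)
Y = (0.000625 − j0.000300) S
|Y| = 0.000693 S → |Z| = 1/|Y| = 1440 Ω, ∠Z = −∠Y = 25.6°

1440 Ω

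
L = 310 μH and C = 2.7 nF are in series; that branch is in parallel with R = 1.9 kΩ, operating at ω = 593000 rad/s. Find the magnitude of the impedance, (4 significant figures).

429.3 Ω

X_L = ωL = 183.8 Ω
X_C = 1/(ωC) = 624.6 Ω
Branch 1: Z₁ = R = 1900 Ω
Branch 2 (series LC): Z₂ = j(X_L − X_C) = −j440.7 Ω
Parallel: Z = Z₁Z₂/(Z₁+Z₂), |Z| = 429.3 Ω, ∠Z = -76.94°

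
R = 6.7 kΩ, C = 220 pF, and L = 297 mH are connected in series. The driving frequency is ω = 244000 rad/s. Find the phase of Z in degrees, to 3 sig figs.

X_L = ωL = 72500 Ω
X_C = 1/(ωC) = 18600 Ω
Net reactance X = X_L − X_C = 53800 Ω
Z = 6700 + j53800 Ω
|Z| = √(6700² + 53800²) = 54300 Ω
∠Z = arctan(53800/6700) = 82.9°

82.9°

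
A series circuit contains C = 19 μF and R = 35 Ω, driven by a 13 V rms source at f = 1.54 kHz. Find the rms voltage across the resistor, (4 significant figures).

ω = 2πf = 9676 rad/s
X_C = 1/(ωC) = 5.439 Ω
Z = 35.00 − j5.439 Ω
|Z| = √(35.00² + 5.439²) = 35.42 Ω
I = V/|Z| = 367.0 mA
V_R = I·|Z_R| = 0.3670 × 35.00 = 12.85 V

12.85 V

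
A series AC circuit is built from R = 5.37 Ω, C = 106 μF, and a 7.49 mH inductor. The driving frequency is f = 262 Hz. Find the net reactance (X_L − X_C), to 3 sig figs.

ω = 2πf = 1646 rad/s
X_L = ωL = 12.3 Ω
X_C = 1/(ωC) = 5.73 Ω
X = 12.3 − 5.73 = 6.60 Ω

6.60 Ω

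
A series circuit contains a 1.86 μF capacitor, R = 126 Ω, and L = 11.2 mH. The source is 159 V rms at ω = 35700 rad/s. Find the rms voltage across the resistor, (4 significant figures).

49.48 V

X_L = ωL = 399.8 Ω
X_C = 1/(ωC) = 15.06 Ω
Net reactance X = X_L − X_C = 384.8 Ω
Z = 126.0 + j384.8 Ω
|Z| = √(126.0² + 384.8²) = 404.9 Ω
I = V/|Z| = 392.7 mA
V_R = I·|Z_R| = 0.3927 × 126.0 = 49.48 V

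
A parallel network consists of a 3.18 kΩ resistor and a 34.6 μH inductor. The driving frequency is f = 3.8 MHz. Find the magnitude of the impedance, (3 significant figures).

800 Ω

ω = 2πf = 2.388e+07 rad/s
X_L = ωL = 826 Ω
Parallel: admittances add. Y = 1/R + 1/(jωL)
Y = (0.000314 − j0.00121) S
|Y| = 0.00125 S → |Z| = 1/|Y| = 800 Ω, ∠Z = −∠Y = 75.4°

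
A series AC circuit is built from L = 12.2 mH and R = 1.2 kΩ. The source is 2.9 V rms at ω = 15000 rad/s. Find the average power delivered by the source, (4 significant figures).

6.849 mW

X_L = ωL = 183.0 Ω
Z = 1200 + j183.0 Ω
|Z| = √(1200² + 183.0²) = 1214 Ω
∠Z = arctan(183.0/1200) = 8.671°
I = V/|Z| = 2.389 mA
P = VI cos φ = 2.9 × 0.002389 × cos(8.671°) = 6.849 mW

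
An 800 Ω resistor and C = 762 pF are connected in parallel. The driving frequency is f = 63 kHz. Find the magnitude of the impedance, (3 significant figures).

778 Ω

ω = 2πf = 395800 rad/s
X_C = 1/(ωC) = 3320 Ω
Parallel: admittances add. Y = 1/R + jωC
Y = (0.00125 + j0.000302) S
|Y| = 0.00129 S → |Z| = 1/|Y| = 778 Ω, ∠Z = −∠Y = -13.6°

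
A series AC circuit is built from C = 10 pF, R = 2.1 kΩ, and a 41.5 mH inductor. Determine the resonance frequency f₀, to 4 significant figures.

ω₀ = 1/√(LC) = 1/√(0.0415 × 1e-11) = 1.552e+06 rad/s
f₀ = ω₀/(2π) = 247.1 kHz

247.1 kHz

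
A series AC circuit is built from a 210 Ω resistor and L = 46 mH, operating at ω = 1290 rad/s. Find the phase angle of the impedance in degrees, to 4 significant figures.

15.78°

X_L = ωL = 59.34 Ω
Z = 210.0 + j59.34 Ω
|Z| = √(210.0² + 59.34²) = 218.2 Ω
∠Z = arctan(59.34/210.0) = 15.78°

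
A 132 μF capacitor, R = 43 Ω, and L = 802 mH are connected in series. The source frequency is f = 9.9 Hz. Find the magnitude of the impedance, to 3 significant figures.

83.8 Ω

ω = 2πf = 62.20 rad/s
X_L = ωL = 49.9 Ω
X_C = 1/(ωC) = 122 Ω
Net reactance X = X_L − X_C = -71.9 Ω
Z = 43.0 − j71.9 Ω
|Z| = √(43.0² + 71.9²) = 83.8 Ω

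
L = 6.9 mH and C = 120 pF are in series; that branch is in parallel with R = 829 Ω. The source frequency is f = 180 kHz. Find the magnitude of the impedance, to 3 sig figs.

ω = 2πf = 1.131e+06 rad/s
X_L = ωL = 7800 Ω
X_C = 1/(ωC) = 7370 Ω
Branch 1: Z₁ = R = 829 Ω
Branch 2 (series LC): Z₂ = j(X_L − X_C) = j435 Ω
Parallel: Z = Z₁Z₂/(Z₁+Z₂), |Z| = 385 Ω, ∠Z = 62.3°

385 Ω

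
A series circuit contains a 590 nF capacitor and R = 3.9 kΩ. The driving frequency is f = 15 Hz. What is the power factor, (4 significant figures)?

0.2119

ω = 2πf = 94.25 rad/s
X_C = 1/(ωC) = 17980 Ω
Z = 3900 − j17980 Ω
|Z| = √(3900² + 17980²) = 18400 Ω
∠Z = arctan(-17980/3900) = -77.76°
cos φ = cos(-77.76°) = 0.2119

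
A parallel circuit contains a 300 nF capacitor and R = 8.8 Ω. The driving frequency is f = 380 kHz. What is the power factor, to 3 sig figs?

ω = 2πf = 2.388e+06 rad/s
X_C = 1/(ωC) = 1.40 Ω
Parallel: admittances add. Y = 1/R + jωC
Y = (0.114 + j0.716) S
|Y| = 0.725 S → |Z| = 1/|Y| = 1.38 Ω, ∠Z = −∠Y = -81.0°
cos φ = cos(-81.0°) = 0.157

0.157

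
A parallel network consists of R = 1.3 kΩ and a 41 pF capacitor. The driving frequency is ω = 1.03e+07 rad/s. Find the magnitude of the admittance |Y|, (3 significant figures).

878 μS

X_C = 1/(ωC) = 2370 Ω
Parallel: admittances add. Y = 1/R + jωC
Y = (0.000769 + j0.000422) S
|Y| = 0.000878 S → |Z| = 1/|Y| = 1140 Ω, ∠Z = −∠Y = -28.8°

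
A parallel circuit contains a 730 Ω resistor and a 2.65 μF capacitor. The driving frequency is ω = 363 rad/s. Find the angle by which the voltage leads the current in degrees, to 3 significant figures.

X_C = 1/(ωC) = 1040 Ω
Parallel: admittances add. Y = 1/R + jωC
Y = (0.00137 + j0.000962) S
|Y| = 0.00167 S → |Z| = 1/|Y| = 597 Ω, ∠Z = −∠Y = -35.1°

-35.1°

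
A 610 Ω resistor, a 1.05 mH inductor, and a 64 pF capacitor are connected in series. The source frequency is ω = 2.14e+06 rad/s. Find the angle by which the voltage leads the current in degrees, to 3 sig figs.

X_L = ωL = 2250 Ω
X_C = 1/(ωC) = 7300 Ω
Net reactance X = X_L − X_C = -5050 Ω
Z = 610 − j5050 Ω
|Z| = √(610² + 5050²) = 5090 Ω
∠Z = arctan(-5050/610) = -83.1°

-83.1°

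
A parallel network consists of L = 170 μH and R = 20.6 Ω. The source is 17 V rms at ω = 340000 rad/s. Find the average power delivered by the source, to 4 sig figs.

14.03 W

X_L = ωL = 57.80 Ω
Parallel: admittances add. Y = 1/R + 1/(jωL)
Y = (0.04854 − j0.01730) S
|Y| = 0.05153 S → |Z| = 1/|Y| = 19.40 Ω, ∠Z = −∠Y = 19.62°
I = V/|Z| = 876.1 mA
P = VI cos φ = 17 × 0.8761 × cos(19.62°) = 14.03 W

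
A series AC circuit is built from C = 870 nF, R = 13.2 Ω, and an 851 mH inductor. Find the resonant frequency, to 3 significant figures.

ω₀ = 1/√(LC) = 1/√(0.851 × 8.7e-07) = 1162 rad/s
f₀ = ω₀/(2π) = 185 Hz

185 Hz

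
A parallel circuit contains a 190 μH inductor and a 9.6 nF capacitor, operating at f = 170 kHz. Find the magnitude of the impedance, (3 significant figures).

ω = 2πf = 1.068e+06 rad/s
X_L = ωL = 203 Ω
X_C = 1/(ωC) = 97.5 Ω
Parallel: admittances add. Y = 1/(jωL) + jωC
Y = (0 + j0.00533) S
|Y| = 0.00533 S → |Z| = 1/|Y| = 188 Ω, ∠Z = −∠Y = -90.0°

188 Ω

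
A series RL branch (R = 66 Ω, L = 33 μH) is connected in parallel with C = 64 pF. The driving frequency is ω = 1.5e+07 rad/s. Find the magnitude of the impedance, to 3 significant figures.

945 Ω

X_L = ωL = 495 Ω
X_C = 1/(ωC) = 1040 Ω
Branch 1 (R+jX_L): Z₁ = 66.0 + j495 Ω, |Z₁| = 499 Ω
Branch 2 (−jX_C): Z₂ = −j1040 Ω
Parallel: Z = Z₁Z₂/(Z₁+Z₂), |Z| = 945 Ω, ∠Z = 75.5°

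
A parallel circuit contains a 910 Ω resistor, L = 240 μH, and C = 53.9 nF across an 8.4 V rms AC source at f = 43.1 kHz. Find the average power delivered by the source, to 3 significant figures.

77.5 mW

ω = 2πf = 270800 rad/s
X_L = ωL = 65.0 Ω
X_C = 1/(ωC) = 68.5 Ω
Parallel: admittances add. Y = 1/R + 1/(jωL) + jωC
Y = (0.00110 − j0.000790) S
|Y| = 0.00135 S → |Z| = 1/|Y| = 739 Ω, ∠Z = −∠Y = 35.7°
I = V/|Z| = 11.4 mA
P = VI cos φ = 8.4 × 0.0114 × cos(35.7°) = 77.5 mW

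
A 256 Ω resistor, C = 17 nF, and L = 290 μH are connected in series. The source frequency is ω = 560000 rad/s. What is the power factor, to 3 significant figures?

0.976

X_L = ωL = 162 Ω
X_C = 1/(ωC) = 105 Ω
Net reactance X = X_L − X_C = 57.4 Ω
Z = 256 + j57.4 Ω
|Z| = √(256² + 57.4²) = 262 Ω
∠Z = arctan(57.4/256) = 12.6°
cos φ = cos(12.6°) = 0.976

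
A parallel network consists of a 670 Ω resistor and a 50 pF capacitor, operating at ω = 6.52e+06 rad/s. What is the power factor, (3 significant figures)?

X_C = 1/(ωC) = 3070 Ω
Parallel: admittances add. Y = 1/R + jωC
Y = (0.00149 + j0.000326) S
|Y| = 0.00153 S → |Z| = 1/|Y| = 655 Ω, ∠Z = −∠Y = -12.3°
cos φ = cos(-12.3°) = 0.977

0.977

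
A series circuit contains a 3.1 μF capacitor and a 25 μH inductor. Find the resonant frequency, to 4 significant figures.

18.08 kHz

ω₀ = 1/√(LC) = 1/√(2.5e-05 × 3.1e-06) = 113600 rad/s
f₀ = ω₀/(2π) = 18.08 kHz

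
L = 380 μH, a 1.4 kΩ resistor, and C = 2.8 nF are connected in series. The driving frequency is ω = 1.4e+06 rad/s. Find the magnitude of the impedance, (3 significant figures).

X_L = ωL = 532 Ω
X_C = 1/(ωC) = 255 Ω
Net reactance X = X_L − X_C = 277 Ω
Z = 1400 + j277 Ω
|Z| = √(1400² + 277²) = 1430 Ω

1430 Ω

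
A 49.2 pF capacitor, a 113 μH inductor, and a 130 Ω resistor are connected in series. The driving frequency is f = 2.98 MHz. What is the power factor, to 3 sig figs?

0.125

ω = 2πf = 1.872e+07 rad/s
X_L = ωL = 2120 Ω
X_C = 1/(ωC) = 1090 Ω
Net reactance X = X_L − X_C = 1030 Ω
Z = 130 + j1030 Ω
|Z| = √(130² + 1030²) = 1040 Ω
∠Z = arctan(1030/130) = 82.8°
cos φ = cos(82.8°) = 0.125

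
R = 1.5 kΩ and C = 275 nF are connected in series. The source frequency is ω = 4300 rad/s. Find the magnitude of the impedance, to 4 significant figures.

X_C = 1/(ωC) = 845.7 Ω
Z = 1500 − j845.7 Ω
|Z| = √(1500² + 845.7²) = 1722 Ω

1722 Ω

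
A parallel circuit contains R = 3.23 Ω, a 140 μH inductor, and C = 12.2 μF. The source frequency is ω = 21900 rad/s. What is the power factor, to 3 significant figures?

X_L = ωL = 3.07 Ω
X_C = 1/(ωC) = 3.74 Ω
Parallel: admittances add. Y = 1/R + 1/(jωL) + jωC
Y = (0.310 − j0.0590) S
|Y| = 0.315 S → |Z| = 1/|Y| = 3.17 Ω, ∠Z = −∠Y = 10.8°
cos φ = cos(10.8°) = 0.982

0.982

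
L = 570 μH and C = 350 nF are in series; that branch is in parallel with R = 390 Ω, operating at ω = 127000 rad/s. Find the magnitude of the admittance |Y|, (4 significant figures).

X_L = ωL = 72.39 Ω
X_C = 1/(ωC) = 22.50 Ω
Branch 1: Z₁ = R = 390.0 Ω
Branch 2 (series LC): Z₂ = j(X_L − X_C) = j49.89 Ω
Parallel: Z = Z₁Z₂/(Z₁+Z₂), |Z| = 49.49 Ω, ∠Z = 82.71°
|Y| = 1/|Z| = 20.21 mS

20.21 mS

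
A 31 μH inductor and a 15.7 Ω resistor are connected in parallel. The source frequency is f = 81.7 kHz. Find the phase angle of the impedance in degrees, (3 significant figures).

44.6°

ω = 2πf = 513300 rad/s
X_L = ωL = 15.9 Ω
Parallel: admittances add. Y = 1/R + 1/(jωL)
Y = (0.0637 − j0.0628) S
|Y| = 0.0895 S → |Z| = 1/|Y| = 11.2 Ω, ∠Z = −∠Y = 44.6°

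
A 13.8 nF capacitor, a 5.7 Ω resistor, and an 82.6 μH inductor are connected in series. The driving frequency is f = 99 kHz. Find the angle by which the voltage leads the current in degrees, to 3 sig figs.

ω = 2πf = 622000 rad/s
X_L = ωL = 51.4 Ω
X_C = 1/(ωC) = 116 Ω
Net reactance X = X_L − X_C = -65.1 Ω
Z = 5.70 − j65.1 Ω
|Z| = √(5.70² + 65.1²) = 65.4 Ω
∠Z = arctan(-65.1/5.70) = -85.0°

-85.0°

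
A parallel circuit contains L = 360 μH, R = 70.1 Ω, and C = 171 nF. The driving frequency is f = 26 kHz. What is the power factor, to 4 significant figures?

ω = 2πf = 163400 rad/s
X_L = ωL = 58.81 Ω
X_C = 1/(ωC) = 35.80 Ω
Parallel: admittances add. Y = 1/R + 1/(jωL) + jωC
Y = (0.01427 + j0.01093) S
|Y| = 0.01797 S → |Z| = 1/|Y| = 55.64 Ω, ∠Z = −∠Y = -37.46°
cos φ = cos(-37.46°) = 0.7938

0.7938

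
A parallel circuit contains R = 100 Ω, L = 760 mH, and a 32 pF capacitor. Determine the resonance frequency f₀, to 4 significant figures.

ω₀ = 1/√(LC) = 1/√(0.76 × 3.2e-11) = 202800 rad/s
f₀ = ω₀/(2π) = 32.27 kHz

32.27 kHz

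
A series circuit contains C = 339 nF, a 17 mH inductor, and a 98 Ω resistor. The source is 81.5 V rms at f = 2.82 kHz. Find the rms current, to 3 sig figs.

489 mA

ω = 2πf = 17720 rad/s
X_L = ωL = 301 Ω
X_C = 1/(ωC) = 166 Ω
Net reactance X = X_L − X_C = 135 Ω
Z = 98.0 + j135 Ω
|Z| = √(98.0² + 135²) = 167 Ω
I = V/|Z| = 81.5/167 = 489 mA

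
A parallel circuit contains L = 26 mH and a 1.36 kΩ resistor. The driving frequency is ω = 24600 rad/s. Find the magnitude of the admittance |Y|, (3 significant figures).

1.73 mS

X_L = ωL = 640 Ω
Parallel: admittances add. Y = 1/R + 1/(jωL)
Y = (0.000735 − j0.00156) S
|Y| = 0.00173 S → |Z| = 1/|Y| = 579 Ω, ∠Z = −∠Y = 64.8°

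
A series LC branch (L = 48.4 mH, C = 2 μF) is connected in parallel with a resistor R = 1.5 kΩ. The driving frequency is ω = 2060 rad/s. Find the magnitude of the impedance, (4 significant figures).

X_L = ωL = 99.70 Ω
X_C = 1/(ωC) = 242.7 Ω
Branch 1: Z₁ = R = 1500 Ω
Branch 2 (series LC): Z₂ = j(X_L − X_C) = −j143.0 Ω
Parallel: Z = Z₁Z₂/(Z₁+Z₂), |Z| = 142.4 Ω, ∠Z = -84.55°

142.4 Ω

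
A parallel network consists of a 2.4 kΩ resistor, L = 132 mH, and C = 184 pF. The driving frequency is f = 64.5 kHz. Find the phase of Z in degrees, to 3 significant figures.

-7.64°

ω = 2πf = 405300 rad/s
X_L = ωL = 53500 Ω
X_C = 1/(ωC) = 13400 Ω
Parallel: admittances add. Y = 1/R + 1/(jωL) + jωC
Y = (0.000417 + j5.59e-05) S
|Y| = 0.000420 S → |Z| = 1/|Y| = 2380 Ω, ∠Z = −∠Y = -7.64°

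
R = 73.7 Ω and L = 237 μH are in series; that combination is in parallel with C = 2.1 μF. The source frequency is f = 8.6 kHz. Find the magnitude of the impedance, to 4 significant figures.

ω = 2πf = 54040 rad/s
X_L = ωL = 12.81 Ω
X_C = 1/(ωC) = 8.813 Ω
Branch 1 (R+jX_L): Z₁ = 73.70 + j12.81 Ω, |Z₁| = 74.80 Ω
Branch 2 (−jX_C): Z₂ = −j8.813 Ω
Parallel: Z = Z₁Z₂/(Z₁+Z₂), |Z| = 8.932 Ω, ∠Z = -83.24°

8.932 Ω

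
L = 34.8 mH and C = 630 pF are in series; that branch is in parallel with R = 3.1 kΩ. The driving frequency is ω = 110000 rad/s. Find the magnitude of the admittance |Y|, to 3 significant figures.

X_L = ωL = 3830 Ω
X_C = 1/(ωC) = 14400 Ω
Branch 1: Z₁ = R = 3100 Ω
Branch 2 (series LC): Z₂ = j(X_L − X_C) = −j10600 Ω
Parallel: Z = Z₁Z₂/(Z₁+Z₂), |Z| = 2980 Ω, ∠Z = -16.3°
|Y| = 1/|Z| = 336 μS

336 μS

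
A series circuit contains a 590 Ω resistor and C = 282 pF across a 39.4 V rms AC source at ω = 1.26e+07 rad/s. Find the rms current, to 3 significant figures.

60.3 mA

X_C = 1/(ωC) = 281 Ω
Z = 590 − j281 Ω
|Z| = √(590² + 281²) = 654 Ω
I = V/|Z| = 39.4/654 = 60.3 mA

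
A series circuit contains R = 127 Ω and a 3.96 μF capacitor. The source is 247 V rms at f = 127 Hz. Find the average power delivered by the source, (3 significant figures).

ω = 2πf = 798.0 rad/s
X_C = 1/(ωC) = 316 Ω
Z = 127 − j316 Ω
|Z| = √(127² + 316²) = 341 Ω
∠Z = arctan(-316/127) = -68.1°
I = V/|Z| = 724 mA
P = VI cos φ = 247 × 0.724 × cos(-68.1°) = 66.6 W

66.6 W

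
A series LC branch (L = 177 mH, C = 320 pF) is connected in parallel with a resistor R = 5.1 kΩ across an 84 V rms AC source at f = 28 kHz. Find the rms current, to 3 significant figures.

ω = 2πf = 175900 rad/s
X_L = ωL = 31100 Ω
X_C = 1/(ωC) = 17800 Ω
Branch 1: Z₁ = R = 5100 Ω
Branch 2 (series LC): Z₂ = j(X_L − X_C) = j13400 Ω
Parallel: Z = Z₁Z₂/(Z₁+Z₂), |Z| = 4770 Ω, ∠Z = 20.9°
I = V/|Z| = 84/4770 = 17.6 mA

17.6 mA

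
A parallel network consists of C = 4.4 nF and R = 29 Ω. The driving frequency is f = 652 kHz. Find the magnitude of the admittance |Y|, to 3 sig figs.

ω = 2πf = 4.097e+06 rad/s
X_C = 1/(ωC) = 55.5 Ω
Parallel: admittances add. Y = 1/R + jωC
Y = (0.0345 + j0.0180) S
|Y| = 0.0389 S → |Z| = 1/|Y| = 25.7 Ω, ∠Z = −∠Y = -27.6°

38.9 mS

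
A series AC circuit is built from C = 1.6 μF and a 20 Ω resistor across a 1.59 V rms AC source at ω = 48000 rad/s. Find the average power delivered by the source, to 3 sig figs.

88.8 mW

X_C = 1/(ωC) = 13.0 Ω
Z = 20.0 − j13.0 Ω
|Z| = √(20.0² + 13.0²) = 23.9 Ω
∠Z = arctan(-13.0/20.0) = -33.1°
I = V/|Z| = 66.6 mA
P = VI cos φ = 1.59 × 0.0666 × cos(-33.1°) = 88.8 mW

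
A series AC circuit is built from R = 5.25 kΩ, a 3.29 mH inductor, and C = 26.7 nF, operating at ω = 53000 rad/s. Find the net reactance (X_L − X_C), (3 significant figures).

X_L = ωL = 174 Ω
X_C = 1/(ωC) = 707 Ω
X = 174 − 707 = -532 Ω

-532 Ω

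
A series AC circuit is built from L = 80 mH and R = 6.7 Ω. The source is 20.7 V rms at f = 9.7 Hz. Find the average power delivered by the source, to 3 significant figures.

41.8 W

ω = 2πf = 60.95 rad/s
X_L = ωL = 4.88 Ω
Z = 6.70 + j4.88 Ω
|Z| = √(6.70² + 4.88²) = 8.29 Ω
∠Z = arctan(4.88/6.70) = 36.0°
I = V/|Z| = 2.50 A
P = VI cos φ = 20.7 × 2.50 × cos(36.0°) = 41.8 W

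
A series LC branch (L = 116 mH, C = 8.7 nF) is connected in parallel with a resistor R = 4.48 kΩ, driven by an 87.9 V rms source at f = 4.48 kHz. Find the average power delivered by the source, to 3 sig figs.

ω = 2πf = 28150 rad/s
X_L = ωL = 3270 Ω
X_C = 1/(ωC) = 4080 Ω
Branch 1: Z₁ = R = 4480 Ω
Branch 2 (series LC): Z₂ = j(X_L − X_C) = −j818 Ω
Parallel: Z = Z₁Z₂/(Z₁+Z₂), |Z| = 805 Ω, ∠Z = -79.7°
I = V/|Z| = 109 mA
P = VI cos φ = 87.9 × 0.109 × cos(-79.7°) = 1.72 W

1.72 W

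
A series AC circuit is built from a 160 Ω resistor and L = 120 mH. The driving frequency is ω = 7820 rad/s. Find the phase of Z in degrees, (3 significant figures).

X_L = ωL = 938 Ω
Z = 160 + j938 Ω
|Z| = √(160² + 938²) = 952 Ω
∠Z = arctan(938/160) = 80.3°

80.3°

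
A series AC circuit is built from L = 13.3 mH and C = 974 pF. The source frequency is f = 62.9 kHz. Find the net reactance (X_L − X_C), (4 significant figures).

ω = 2πf = 395200 rad/s
X_L = ωL = 5256 Ω
X_C = 1/(ωC) = 2598 Ω
X = 5256 − 2598 = 2658 Ω

2658 Ω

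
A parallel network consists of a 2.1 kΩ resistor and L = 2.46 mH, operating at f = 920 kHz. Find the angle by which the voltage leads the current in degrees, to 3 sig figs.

8.40°

ω = 2πf = 5.781e+06 rad/s
X_L = ωL = 14200 Ω
Parallel: admittances add. Y = 1/R + 1/(jωL)
Y = (0.000476 − j7.03e-05) S
|Y| = 0.000481 S → |Z| = 1/|Y| = 2080 Ω, ∠Z = −∠Y = 8.40°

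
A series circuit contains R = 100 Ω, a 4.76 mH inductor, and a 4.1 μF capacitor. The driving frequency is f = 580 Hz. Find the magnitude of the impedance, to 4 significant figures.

111.6 Ω

ω = 2πf = 3644 rad/s
X_L = ωL = 17.35 Ω
X_C = 1/(ωC) = 66.93 Ω
Net reactance X = X_L − X_C = -49.58 Ω
Z = 100.0 − j49.58 Ω
|Z| = √(100.0² + 49.58²) = 111.6 Ω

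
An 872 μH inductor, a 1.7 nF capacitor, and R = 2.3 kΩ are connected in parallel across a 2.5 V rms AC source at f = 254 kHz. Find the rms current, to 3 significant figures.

ω = 2πf = 1.596e+06 rad/s
X_L = ωL = 1390 Ω
X_C = 1/(ωC) = 369 Ω
Parallel: admittances add. Y = 1/R + 1/(jωL) + jωC
Y = (0.000435 + j0.00199) S
|Y| = 0.00204 S → |Z| = 1/|Y| = 490 Ω, ∠Z = −∠Y = -77.7°
I = V/|Z| = 2.5/490 = 5.10 mA

5.10 mA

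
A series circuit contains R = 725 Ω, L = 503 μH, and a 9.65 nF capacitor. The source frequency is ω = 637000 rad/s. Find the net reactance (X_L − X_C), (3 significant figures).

158 Ω

X_L = ωL = 320 Ω
X_C = 1/(ωC) = 163 Ω
X = 320 − 163 = 158 Ω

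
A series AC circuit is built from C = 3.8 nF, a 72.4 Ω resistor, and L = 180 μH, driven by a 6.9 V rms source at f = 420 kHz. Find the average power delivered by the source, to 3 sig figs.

23.6 mW

ω = 2πf = 2.639e+06 rad/s
X_L = ωL = 475 Ω
X_C = 1/(ωC) = 99.7 Ω
Net reactance X = X_L − X_C = 375 Ω
Z = 72.4 + j375 Ω
|Z| = √(72.4² + 375²) = 382 Ω
∠Z = arctan(375/72.4) = 79.1°
I = V/|Z| = 18.1 mA
P = VI cos φ = 6.9 × 0.0181 × cos(79.1°) = 23.6 mW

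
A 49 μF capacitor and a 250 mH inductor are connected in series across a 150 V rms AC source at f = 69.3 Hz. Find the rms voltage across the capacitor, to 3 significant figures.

113 V

ω = 2πf = 435.4 rad/s
X_L = ωL = 109 Ω
X_C = 1/(ωC) = 46.9 Ω
Net reactance X = X_L − X_C = 62.0 Ω
Z = j62.0 Ω
|Z| = √(0² + 62.0²) = 62.0 Ω
I = V/|Z| = 2.42 A
V_C = I·|Z_C| = 2.42 × 46.9 = 113 V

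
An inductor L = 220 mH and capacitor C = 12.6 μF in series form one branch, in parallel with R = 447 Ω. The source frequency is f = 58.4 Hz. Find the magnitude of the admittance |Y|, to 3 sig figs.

7.71 mS

ω = 2πf = 366.9 rad/s
X_L = ωL = 80.7 Ω
X_C = 1/(ωC) = 216 Ω
Branch 1: Z₁ = R = 447 Ω
Branch 2 (series LC): Z₂ = j(X_L − X_C) = −j136 Ω
Parallel: Z = Z₁Z₂/(Z₁+Z₂), |Z| = 130 Ω, ∠Z = -73.1°
|Y| = 1/|Z| = 7.71 mS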